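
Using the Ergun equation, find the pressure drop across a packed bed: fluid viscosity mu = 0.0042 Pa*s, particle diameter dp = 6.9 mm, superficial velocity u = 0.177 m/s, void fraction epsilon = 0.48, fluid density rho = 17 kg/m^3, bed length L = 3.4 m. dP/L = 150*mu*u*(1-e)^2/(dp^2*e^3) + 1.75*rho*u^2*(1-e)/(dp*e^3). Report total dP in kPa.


dp = 6.9 mm = 0.0069 m
Viscous term = 150*0.0042*0.177*(1-0.48)^2 / (0.0069^2*0.48^3) = 5726.62
Inertial term = 1.75*17*0.177^2*(1-0.48) / (0.0069*0.48^3) = 635.132
dP/L = 5726.62 + 635.132 = 6361.75 Pa/m
dP = 6361.75 * 3.4 / 1000 = 21.63 kPa

21.63 kPa


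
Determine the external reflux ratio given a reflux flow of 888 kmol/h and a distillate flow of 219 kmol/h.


Reflux ratio definition: R = L / D (liquid returned / distillate withdrawn)
L = 888 kmol/h, D = 219 kmol/h
R = 888 / 219 = 4.055

4.055


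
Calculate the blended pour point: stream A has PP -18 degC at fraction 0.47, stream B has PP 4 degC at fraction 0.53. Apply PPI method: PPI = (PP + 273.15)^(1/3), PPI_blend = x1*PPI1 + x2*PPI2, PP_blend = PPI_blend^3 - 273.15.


PPI_1 = (-18 + 273.15)^(1/3) = 6.342569
PPI_2 = (4 + 273.15)^(1/3) = 6.51986
PPI_blend = 0.47 * 6.342569 + 0.53 * 6.51986 = 6.436533
PP_blend = 6.436533^3 - 273.15 = 266.6588 - 273.15 = -6.49

-6.49 degC


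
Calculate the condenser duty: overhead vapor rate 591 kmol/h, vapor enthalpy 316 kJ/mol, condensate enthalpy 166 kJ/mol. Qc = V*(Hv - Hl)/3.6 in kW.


Qc = 591 * (316 - 166) / 3.6 = 591 * 150 / 3.6 = 24620

24620 kW


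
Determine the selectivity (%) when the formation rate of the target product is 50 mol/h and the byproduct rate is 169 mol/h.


Selectivity = desired / (desired + undesired) * 100
Total products = 50 + 169 = 219 mol/h
S = 50 / 219 * 100
= 0.2283 * 100
= 22.83 %

22.83 %


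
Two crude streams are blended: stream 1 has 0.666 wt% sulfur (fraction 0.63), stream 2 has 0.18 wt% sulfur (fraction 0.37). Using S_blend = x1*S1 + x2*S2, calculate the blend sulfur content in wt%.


Linear sulfur blending: S_blend = x1*S1 + x2*S2
Contribution 1: 0.63 * 0.666 = 0.41958 wt%
Contribution 2: 0.37 * 0.18 = 0.0666 wt%
S_blend = 0.41958 + 0.0666 = 0.48618

0.48618 wt%


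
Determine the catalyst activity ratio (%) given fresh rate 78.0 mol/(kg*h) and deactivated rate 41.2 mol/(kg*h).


Activity (%) = (rate_used / rate_fresh) * 100
rate_used = 41.2, rate_fresh = 78.0
= (41.2 / 78.0) * 100
= 0.5282 * 100 = 52.82

52.82 %


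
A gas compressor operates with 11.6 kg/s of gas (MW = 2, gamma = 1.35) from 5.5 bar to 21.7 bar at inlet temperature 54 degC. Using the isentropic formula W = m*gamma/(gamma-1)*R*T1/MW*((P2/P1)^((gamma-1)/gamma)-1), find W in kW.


Isentropic work: W = m*(gamma/(gamma-1))*(R*T1/MW)*((P2/P1)^((gamma-1)/gamma) - 1)
T1 = 54 + 273.15 = 327.15 K
Pressure ratio = 21.7 / 5.5 = 3.94545
Exponent = (1.35 - 1)/1.35 = 0.259259
(P2/P1)^exp - 1 = 3.94545^0.259259 - 1 = 0.427392
W = 11.6 * 1.35 / 0.35 * 8.314 * 327.15 / 2 * 0.427392 = 26010

26010 kW


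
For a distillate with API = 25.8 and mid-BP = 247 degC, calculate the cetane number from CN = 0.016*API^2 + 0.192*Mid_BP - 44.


CN = 0.016 * 25.8^2 + 0.192 * 247 - 44
CN = 10.65024 + 47.424 - 44 = 14.07424

14.07424


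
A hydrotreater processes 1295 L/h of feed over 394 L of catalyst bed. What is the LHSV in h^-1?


LHSV = volumetric feed rate / catalyst volume
= 1295 L/h / 394 L
= 3.287 h^-1

3.287 h^-1


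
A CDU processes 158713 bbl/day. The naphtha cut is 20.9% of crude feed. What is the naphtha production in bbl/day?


Crude throughput = 158713 bbl/day
Fraction yield = 20.9%
yield = throughput * fraction / 100
yield = 158713 * 20.9 / 100 = 33171.017

33171.017 bbl/day


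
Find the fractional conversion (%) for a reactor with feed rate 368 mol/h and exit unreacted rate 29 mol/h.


X = (F_in - F_out) / F_in * 100
Moles reacted = 368 - 29 = 339
X = 339 / 368 * 100
= 0.9212 * 100
= 92.12 %

92.12 %


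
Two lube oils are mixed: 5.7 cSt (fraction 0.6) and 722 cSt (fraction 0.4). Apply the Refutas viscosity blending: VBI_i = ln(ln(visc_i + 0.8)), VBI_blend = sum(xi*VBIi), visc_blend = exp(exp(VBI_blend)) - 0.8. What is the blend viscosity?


Refutas method: VBN_i = 14.534*ln(ln(visc_i + 0.8)) + 10.975, blended linearly by mass fraction; since VBN is linear in VBI_i = ln(ln(visc_i + 0.8)) and the fractions sum to 1, blend VBI directly: visc = exp(exp(VBI_blend)) - 0.8
VBI_1 = ln(ln(5.7 + 0.8)) = 0.626902
VBI_2 = ln(ln(722 + 0.8)) = 1.88451
VBI_blend = 0.6 * 0.626902 + 0.4 * 1.88451 = 1.12995
visc_blend = exp(exp(1.12995)) - 0.8 = 21.30

21.30 cSt


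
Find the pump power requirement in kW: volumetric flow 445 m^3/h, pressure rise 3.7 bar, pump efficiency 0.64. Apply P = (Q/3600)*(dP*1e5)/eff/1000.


Q = 445 / 3600 = 0.123611 m^3/s
P = 0.123611 * (3.7 * 1e5) / 0.64 / 1000 = 71.46

71.46 kW


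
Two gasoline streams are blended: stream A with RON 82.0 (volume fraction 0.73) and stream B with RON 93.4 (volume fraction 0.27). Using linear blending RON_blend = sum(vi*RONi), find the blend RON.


Linear blending: RON_blend = sum(vi * RONi)
Contribution 1: 0.73 * 82.0 = 59.86
Contribution 2: 0.27 * 93.4 = 25.218
RON_blend = 59.86 + 25.218 = 85.078

85.078


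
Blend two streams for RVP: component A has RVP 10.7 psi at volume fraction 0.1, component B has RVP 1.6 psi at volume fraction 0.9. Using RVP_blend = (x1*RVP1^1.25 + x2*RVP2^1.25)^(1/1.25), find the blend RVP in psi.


Chevron index: RVP_blend = (sum xi*RVPi^1.25)^(1/1.25)
RVP^1.25 terms: 0.1 * 10.7^1.25 + 0.9 * 1.6^1.25 = 3.55476
RVP_blend = 3.55476^(1/1.25) = 2.758

2.758 psi


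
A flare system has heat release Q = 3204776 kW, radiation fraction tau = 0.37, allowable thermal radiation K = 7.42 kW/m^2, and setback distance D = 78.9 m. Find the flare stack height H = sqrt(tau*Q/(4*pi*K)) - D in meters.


tau*Q/(4*pi*K) = 0.37 * 3204776 / (4 * pi * 7.42) = 12717
sqrt(12717) = 112.77
H = 112.77 - 78.9 = 33.87

33.87 m


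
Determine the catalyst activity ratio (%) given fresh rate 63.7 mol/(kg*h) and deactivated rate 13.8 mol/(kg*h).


Activity (%) = (rate_used / rate_fresh) * 100
rate_used = 13.8, rate_fresh = 63.7
= (13.8 / 63.7) * 100
= 0.2166 * 100 = 21.66

21.66 %


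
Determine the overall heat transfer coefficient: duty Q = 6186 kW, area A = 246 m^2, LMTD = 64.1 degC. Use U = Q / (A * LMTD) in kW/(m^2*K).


From Q = U*A*LMTD, U = Q / (A * LMTD)
U = 6186 / (246 * 64.1) = 6186 / 15768.6 = 0.3923

0.3923 kW/(m^2*K)


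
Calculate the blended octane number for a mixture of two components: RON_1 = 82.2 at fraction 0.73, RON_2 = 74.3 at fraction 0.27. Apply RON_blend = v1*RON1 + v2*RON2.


Linear blending: RON_blend = sum(vi * RONi)
Contribution 1: 0.73 * 82.2 = 60.006
Contribution 2: 0.27 * 74.3 = 20.061
RON_blend = 60.006 + 20.061 = 80.067

80.067


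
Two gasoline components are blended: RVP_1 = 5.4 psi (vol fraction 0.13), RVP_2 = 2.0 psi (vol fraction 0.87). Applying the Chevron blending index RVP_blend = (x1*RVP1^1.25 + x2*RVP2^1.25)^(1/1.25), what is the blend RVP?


Chevron index: RVP_blend = (sum xi*RVPi^1.25)^(1/1.25)
RVP^1.25 terms: 0.13 * 5.4^1.25 + 0.87 * 2.0^1.25 = 3.13935
RVP_blend = 3.13935^(1/1.25) = 2.497

2.497 psi


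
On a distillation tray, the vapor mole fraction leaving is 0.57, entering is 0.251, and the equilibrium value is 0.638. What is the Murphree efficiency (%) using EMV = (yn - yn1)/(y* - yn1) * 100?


Murphree vapor efficiency: EMV = (y_n - y_(n-1)) / (y*_n - y_(n-1)) * 100
EMV = (0.57 - 0.251) / (0.638 - 0.251) * 100 = 0.319 / 0.387 * 100 = 82.43

82.43 %


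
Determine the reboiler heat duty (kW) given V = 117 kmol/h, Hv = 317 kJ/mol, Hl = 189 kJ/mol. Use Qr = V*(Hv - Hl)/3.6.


Qr = 117 * (317 - 189) / 3.6 = 117 * 128 / 3.6 = 4160

4160 kW


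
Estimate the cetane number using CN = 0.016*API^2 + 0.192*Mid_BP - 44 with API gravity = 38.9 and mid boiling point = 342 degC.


CN = 0.016 * 38.9^2 + 0.192 * 342 - 44
CN = 24.21136 + 65.664 - 44 = 45.87536

45.87536


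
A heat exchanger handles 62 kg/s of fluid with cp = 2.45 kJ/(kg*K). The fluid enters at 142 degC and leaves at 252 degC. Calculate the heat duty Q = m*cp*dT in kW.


Q = m_dot * cp * delta_T
delta_T = 252 - 142 = 110 K
Q = 62 * 2.45 * 110
= 151.9 * 110
= 16709 kW

16709 kW


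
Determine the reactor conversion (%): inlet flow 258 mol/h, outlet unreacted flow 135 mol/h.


X = (F_in - F_out) / F_in * 100
Moles reacted = 258 - 135 = 123
X = 123 / 258 * 100
= 0.4767 * 100
= 47.67 %

47.67 %


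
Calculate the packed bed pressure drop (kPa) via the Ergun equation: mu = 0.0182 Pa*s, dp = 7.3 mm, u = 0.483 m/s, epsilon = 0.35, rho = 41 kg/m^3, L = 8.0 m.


dp = 7.3 mm = 0.0073 m
Viscous term = 150*0.0182*0.483*(1-0.35)^2 / (0.0073^2*0.35^3) = 243830
Inertial term = 1.75*41*0.483^2*(1-0.35) / (0.0073*0.35^3) = 34761.8
dP/L = 243830 + 34761.8 = 278592 Pa/m
dP = 278592 * 8.0 / 1000 = 2229 kPa

2229 kPa


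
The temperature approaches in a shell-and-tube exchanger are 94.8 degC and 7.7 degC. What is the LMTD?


LMTD = (dT1 - dT2) / ln(dT1/dT2)
= (94.8 - 7.7) / ln(94.8 / 7.7) = 87.1 / 2.51055 = 34.69

34.69 degC


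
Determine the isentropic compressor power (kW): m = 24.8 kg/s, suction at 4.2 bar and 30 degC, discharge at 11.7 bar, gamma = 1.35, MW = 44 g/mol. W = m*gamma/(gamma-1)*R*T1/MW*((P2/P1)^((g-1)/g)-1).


Isentropic work: W = m*(gamma/(gamma-1))*(R*T1/MW)*((P2/P1)^((gamma-1)/gamma) - 1)
T1 = 30 + 273.15 = 303.15 K
Pressure ratio = 11.7 / 4.2 = 2.78571
Exponent = (1.35 - 1)/1.35 = 0.259259
(P2/P1)^exp - 1 = 2.78571^0.259259 - 1 = 0.304228
W = 24.8 * 1.35 / 0.35 * 8.314 * 303.15 / 44 * 0.304228 = 1667

1667 kW


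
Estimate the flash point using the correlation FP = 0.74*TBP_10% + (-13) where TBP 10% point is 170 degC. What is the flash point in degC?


FP = 0.74 * 170 + (-13) = 112.8

112.8 degC


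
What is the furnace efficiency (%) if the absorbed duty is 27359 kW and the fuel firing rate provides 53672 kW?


Furnace efficiency = Q_absorbed / Q_fuel * 100
= 27359 / 53672 * 100 = 50.97

50.97 %


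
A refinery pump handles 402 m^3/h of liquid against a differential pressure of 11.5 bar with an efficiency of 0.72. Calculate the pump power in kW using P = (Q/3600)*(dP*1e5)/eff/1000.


Q = 402 / 3600 = 0.111667 m^3/s
P = 0.111667 * (11.5 * 1e5) / 0.72 / 1000 = 178.4

178.4 kW


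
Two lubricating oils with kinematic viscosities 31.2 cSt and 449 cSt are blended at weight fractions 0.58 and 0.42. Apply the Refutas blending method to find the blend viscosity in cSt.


Refutas method: VBN_i = 14.534*ln(ln(visc_i + 0.8)) + 10.975, blended linearly by mass fraction; since VBN is linear in VBI_i = ln(ln(visc_i + 0.8)) and the fractions sum to 1, blend VBI directly: visc = exp(exp(VBI_blend)) - 0.8
VBI_1 = ln(ln(31.2 + 0.8)) = 1.24292
VBI_2 = ln(ln(449 + 0.8)) = 1.80973
VBI_blend = 0.58 * 1.24292 + 0.42 * 1.80973 = 1.48098
visc_blend = exp(exp(1.48098)) - 0.8 = 80.43

80.43 cSt


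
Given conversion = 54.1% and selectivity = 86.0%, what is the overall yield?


Overall yield = conversion (%) * selectivity (%) / 100
Conversion = 54.1%, Selectivity = 86.0%
Y = 54.1 * 86.0 / 100
= 46.526 %

46.526 %


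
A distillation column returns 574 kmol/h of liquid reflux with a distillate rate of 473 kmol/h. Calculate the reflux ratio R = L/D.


Reflux ratio definition: R = L / D (liquid returned / distillate withdrawn)
L = 574 kmol/h, D = 473 kmol/h
R = 574 / 473 = 1.214

1.214


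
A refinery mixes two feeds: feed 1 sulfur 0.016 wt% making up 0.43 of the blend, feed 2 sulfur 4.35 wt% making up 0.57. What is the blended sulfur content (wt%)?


Linear sulfur blending: S_blend = x1*S1 + x2*S2
Contribution 1: 0.43 * 0.016 = 0.00688 wt%
Contribution 2: 0.57 * 4.35 = 2.4795 wt%
S_blend = 0.00688 + 2.4795 = 2.48638

2.48638 wt%


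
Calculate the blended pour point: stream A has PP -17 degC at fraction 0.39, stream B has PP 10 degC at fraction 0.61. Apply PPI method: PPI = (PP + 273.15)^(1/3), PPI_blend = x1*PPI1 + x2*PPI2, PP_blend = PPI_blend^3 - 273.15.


PPI_1 = (-17 + 273.15)^(1/3) = 6.350844
PPI_2 = (10 + 273.15)^(1/3) = 6.566574
PPI_blend = 0.39 * 6.350844 + 0.61 * 6.566574 = 6.482439
PP_blend = 6.482439^3 - 273.15 = 272.4052 - 273.15 = -0.74

-0.74 degC


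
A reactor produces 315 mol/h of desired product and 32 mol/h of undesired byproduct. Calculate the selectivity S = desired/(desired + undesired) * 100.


Selectivity = desired / (desired + undesired) * 100
Total products = 315 + 32 = 347 mol/h
S = 315 / 347 * 100
= 0.9078 * 100
= 90.78 %

90.78 %


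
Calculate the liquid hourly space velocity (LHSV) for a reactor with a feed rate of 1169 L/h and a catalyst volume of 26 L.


LHSV = volumetric feed rate / catalyst volume
= 1169 L/h / 26 L
= 44.96 h^-1

44.96 h^-1


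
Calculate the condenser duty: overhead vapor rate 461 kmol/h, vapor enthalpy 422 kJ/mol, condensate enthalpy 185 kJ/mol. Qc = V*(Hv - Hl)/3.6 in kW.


Qc = 461 * (422 - 185) / 3.6 = 461 * 237 / 3.6 = 30350

30350 kW


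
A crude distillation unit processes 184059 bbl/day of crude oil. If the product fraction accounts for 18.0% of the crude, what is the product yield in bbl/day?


Crude throughput = 184059 bbl/day
Fraction yield = 18.0%
yield = throughput * fraction / 100
yield = 184059 * 18.0 / 100 = 33130.62

33130.62 bbl/day


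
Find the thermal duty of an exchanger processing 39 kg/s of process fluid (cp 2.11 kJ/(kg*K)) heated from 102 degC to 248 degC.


Q = m_dot * cp * delta_T
delta_T = 248 - 102 = 146 K
Q = 39 * 2.11 * 146
= 82.29 * 146
= 12014.34 kW

12014.34 kW


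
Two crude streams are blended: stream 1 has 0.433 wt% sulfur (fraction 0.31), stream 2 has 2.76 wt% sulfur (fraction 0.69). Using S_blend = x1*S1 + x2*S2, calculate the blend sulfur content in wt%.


Linear sulfur blending: S_blend = x1*S1 + x2*S2
Contribution 1: 0.31 * 0.433 = 0.13423 wt%
Contribution 2: 0.69 * 2.76 = 1.9044 wt%
S_blend = 0.13423 + 1.9044 = 2.03863

2.03863 wt%


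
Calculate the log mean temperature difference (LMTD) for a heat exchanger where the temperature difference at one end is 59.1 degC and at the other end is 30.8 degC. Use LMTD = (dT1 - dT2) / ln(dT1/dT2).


LMTD = (dT1 - dT2) / ln(dT1/dT2)
= (59.1 - 30.8) / ln(59.1 / 30.8) = 28.3 / 0.651716 = 43.42

43.42 degC


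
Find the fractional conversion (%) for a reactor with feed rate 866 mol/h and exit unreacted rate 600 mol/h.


X = (F_in - F_out) / F_in * 100
Moles reacted = 866 - 600 = 266
X = 266 / 866 * 100
= 0.3072 * 100
= 30.72 %

30.72 %


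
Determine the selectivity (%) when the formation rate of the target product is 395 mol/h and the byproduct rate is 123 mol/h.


Selectivity = desired / (desired + undesired) * 100
Total products = 395 + 123 = 518 mol/h
S = 395 / 518 * 100
= 0.7625 * 100
= 76.25 %

76.25 %


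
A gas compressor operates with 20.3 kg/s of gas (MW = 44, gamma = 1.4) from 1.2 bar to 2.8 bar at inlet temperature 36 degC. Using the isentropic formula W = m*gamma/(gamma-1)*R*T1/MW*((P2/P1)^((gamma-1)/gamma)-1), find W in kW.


Isentropic work: W = m*(gamma/(gamma-1))*(R*T1/MW)*((P2/P1)^((gamma-1)/gamma) - 1)
T1 = 36 + 273.15 = 309.15 K
Pressure ratio = 2.8 / 1.2 = 2.33333
Exponent = (1.4 - 1)/1.4 = 0.285714
(P2/P1)^exp - 1 = 2.33333^0.285714 - 1 = 0.273902
W = 20.3 * 1.4 / 0.4 * 8.314 * 309.15 / 44 * 0.273902 = 1137

1137 kW


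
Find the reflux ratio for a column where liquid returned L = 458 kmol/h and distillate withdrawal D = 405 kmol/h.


Reflux ratio definition: R = L / D (liquid returned / distillate withdrawn)
L = 458 kmol/h, D = 405 kmol/h
R = 458 / 405 = 1.131

1.131


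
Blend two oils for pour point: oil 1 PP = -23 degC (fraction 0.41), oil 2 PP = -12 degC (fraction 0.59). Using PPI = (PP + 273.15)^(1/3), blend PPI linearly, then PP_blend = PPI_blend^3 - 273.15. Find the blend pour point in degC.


PPI_1 = (-23 + 273.15)^(1/3) = 6.300865
PPI_2 = (-12 + 273.15)^(1/3) = 6.391901
PPI_blend = 0.41 * 6.300865 + 0.59 * 6.391901 = 6.354576
PP_blend = 6.354576^3 - 273.15 = 256.6018 - 273.15 = -16.55

-16.55 degC


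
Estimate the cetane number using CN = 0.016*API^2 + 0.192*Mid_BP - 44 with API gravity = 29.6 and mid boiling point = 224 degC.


CN = 0.016 * 29.6^2 + 0.192 * 224 - 44
CN = 14.01856 + 43.008 - 44 = 13.02656

13.02656


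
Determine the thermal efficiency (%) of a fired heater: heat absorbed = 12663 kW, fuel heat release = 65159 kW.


Furnace efficiency = Q_absorbed / Q_fuel * 100
= 12663 / 65159 * 100 = 19.43

19.43 %


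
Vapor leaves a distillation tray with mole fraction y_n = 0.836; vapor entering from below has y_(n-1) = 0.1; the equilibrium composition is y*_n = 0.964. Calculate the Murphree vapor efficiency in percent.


Murphree vapor efficiency: EMV = (y_n - y_(n-1)) / (y*_n - y_(n-1)) * 100
EMV = (0.836 - 0.1) / (0.964 - 0.1) * 100 = 0.736 / 0.864 * 100 = 85.19

85.19 %


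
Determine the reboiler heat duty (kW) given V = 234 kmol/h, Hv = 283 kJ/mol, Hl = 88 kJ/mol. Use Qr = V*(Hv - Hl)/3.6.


Qr = 234 * (283 - 88) / 3.6 = 234 * 195 / 3.6 = 12680

12680 kW


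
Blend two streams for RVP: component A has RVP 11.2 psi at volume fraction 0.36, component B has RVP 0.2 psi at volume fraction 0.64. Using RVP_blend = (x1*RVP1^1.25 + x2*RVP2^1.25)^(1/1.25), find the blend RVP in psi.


Chevron index: RVP_blend = (sum xi*RVPi^1.25)^(1/1.25)
RVP^1.25 terms: 0.36 * 11.2^1.25 + 0.64 * 0.2^1.25 = 7.46167
RVP_blend = 7.46167^(1/1.25) = 4.992

4.992 psi


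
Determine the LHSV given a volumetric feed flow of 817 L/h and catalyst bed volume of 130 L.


LHSV = volumetric feed rate / catalyst volume
= 817 L/h / 130 L
= 6.285 h^-1

6.285 h^-1


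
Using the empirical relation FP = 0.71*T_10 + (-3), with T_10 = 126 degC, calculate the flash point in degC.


FP = 0.71 * 126 + (-3) = 86.46

86.46 degC


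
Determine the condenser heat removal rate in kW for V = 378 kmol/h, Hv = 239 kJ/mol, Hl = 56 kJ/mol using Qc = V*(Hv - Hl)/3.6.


Qc = 378 * (239 - 56) / 3.6 = 378 * 183 / 3.6 = 19220

19220 kW


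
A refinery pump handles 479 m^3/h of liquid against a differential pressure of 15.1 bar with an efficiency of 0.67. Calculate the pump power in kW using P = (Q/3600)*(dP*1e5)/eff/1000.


Q = 479 / 3600 = 0.133056 m^3/s
P = 0.133056 * (15.1 * 1e5) / 0.67 / 1000 = 299.9

299.9 kW


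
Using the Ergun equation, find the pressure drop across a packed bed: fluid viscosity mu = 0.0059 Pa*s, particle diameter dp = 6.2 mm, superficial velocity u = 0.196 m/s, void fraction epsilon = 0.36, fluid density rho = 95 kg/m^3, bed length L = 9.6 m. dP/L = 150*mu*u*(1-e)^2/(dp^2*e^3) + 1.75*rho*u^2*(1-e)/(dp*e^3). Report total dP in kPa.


dp = 6.2 mm = 0.0062 m
Viscous term = 150*0.0059*0.196*(1-0.36)^2 / (0.0062^2*0.36^3) = 39615.8
Inertial term = 1.75*95*0.196^2*(1-0.36) / (0.0062*0.36^3) = 14130.4
dP/L = 39615.8 + 14130.4 = 53746.2 Pa/m
dP = 53746.2 * 9.6 / 1000 = 516.0 kPa

516.0 kPa


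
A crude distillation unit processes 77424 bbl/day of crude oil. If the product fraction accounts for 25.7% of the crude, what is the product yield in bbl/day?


Crude throughput = 77424 bbl/day
Fraction yield = 25.7%
yield = throughput * fraction / 100
yield = 77424 * 25.7 / 100 = 19897.968

19897.968 bbl/day


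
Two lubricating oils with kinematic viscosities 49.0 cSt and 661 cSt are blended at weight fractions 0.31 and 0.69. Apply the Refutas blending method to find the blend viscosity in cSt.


Refutas method: VBN_i = 14.534*ln(ln(visc_i + 0.8)) + 10.975, blended linearly by mass fraction; since VBN is linear in VBI_i = ln(ln(visc_i + 0.8)) and the fractions sum to 1, blend VBI directly: visc = exp(exp(VBI_blend)) - 0.8
VBI_1 = ln(ln(49.0 + 0.8)) = 1.36303
VBI_2 = ln(ln(661 + 0.8)) = 1.87103
VBI_blend = 0.31 * 1.36303 + 0.69 * 1.87103 = 1.71355
visc_blend = exp(exp(1.71355)) - 0.8 = 256.1

256.1 cSt


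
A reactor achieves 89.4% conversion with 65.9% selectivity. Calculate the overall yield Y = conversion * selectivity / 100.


Overall yield = conversion (%) * selectivity (%) / 100
Conversion = 89.4%, Selectivity = 65.9%
Y = 89.4 * 65.9 / 100
= 58.9146 %

58.9146 %


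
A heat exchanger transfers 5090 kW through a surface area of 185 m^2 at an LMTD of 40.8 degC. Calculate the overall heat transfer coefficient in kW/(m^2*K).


From Q = U*A*LMTD, U = Q / (A * LMTD)
U = 5090 / (185 * 40.8) = 5090 / 7548 = 0.6744

0.6744 kW/(m^2*K)


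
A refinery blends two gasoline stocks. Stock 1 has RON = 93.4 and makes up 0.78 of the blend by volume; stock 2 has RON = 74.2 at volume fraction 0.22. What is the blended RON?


Linear blending: RON_blend = sum(vi * RONi)
Contribution 1: 0.78 * 93.4 = 72.852
Contribution 2: 0.22 * 74.2 = 16.324
RON_blend = 72.852 + 16.324 = 89.176

89.176


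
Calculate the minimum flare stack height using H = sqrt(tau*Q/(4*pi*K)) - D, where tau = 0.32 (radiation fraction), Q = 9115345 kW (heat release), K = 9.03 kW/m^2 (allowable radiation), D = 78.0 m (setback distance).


tau*Q/(4*pi*K) = 0.32 * 9115345 / (4 * pi * 9.03) = 25705.5
sqrt(25705.5) = 160.329
H = 160.329 - 78.0 = 82.33

82.33 m


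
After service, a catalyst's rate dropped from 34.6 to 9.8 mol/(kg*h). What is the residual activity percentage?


Activity (%) = (rate_used / rate_fresh) * 100
rate_used = 9.8, rate_fresh = 34.6
= (9.8 / 34.6) * 100
= 0.2832 * 100 = 28.32

28.32 %


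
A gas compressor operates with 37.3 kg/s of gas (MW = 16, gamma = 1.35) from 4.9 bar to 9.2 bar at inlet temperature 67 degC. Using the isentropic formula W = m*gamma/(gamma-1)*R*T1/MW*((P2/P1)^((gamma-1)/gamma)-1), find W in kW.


Isentropic work: W = m*(gamma/(gamma-1))*(R*T1/MW)*((P2/P1)^((gamma-1)/gamma) - 1)
T1 = 67 + 273.15 = 340.15 K
Pressure ratio = 9.2 / 4.9 = 1.87755
Exponent = (1.35 - 1)/1.35 = 0.259259
(P2/P1)^exp - 1 = 1.87755^0.259259 - 1 = 0.177419
W = 37.3 * 1.35 / 0.35 * 8.314 * 340.15 / 16 * 0.177419 = 4512

4512 kW


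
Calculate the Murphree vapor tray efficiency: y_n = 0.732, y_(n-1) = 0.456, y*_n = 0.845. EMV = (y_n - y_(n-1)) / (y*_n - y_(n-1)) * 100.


Murphree vapor efficiency: EMV = (y_n - y_(n-1)) / (y*_n - y_(n-1)) * 100
EMV = (0.732 - 0.456) / (0.845 - 0.456) * 100 = 0.276 / 0.389 * 100 = 70.95

70.95 %


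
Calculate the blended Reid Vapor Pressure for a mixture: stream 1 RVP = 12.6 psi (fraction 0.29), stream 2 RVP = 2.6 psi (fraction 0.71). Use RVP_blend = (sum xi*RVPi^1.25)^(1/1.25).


Chevron index: RVP_blend = (sum xi*RVPi^1.25)^(1/1.25)
RVP^1.25 terms: 0.29 * 12.6^1.25 + 0.71 * 2.6^1.25 = 9.22842
RVP_blend = 9.22842^(1/1.25) = 5.917

5.917 psi


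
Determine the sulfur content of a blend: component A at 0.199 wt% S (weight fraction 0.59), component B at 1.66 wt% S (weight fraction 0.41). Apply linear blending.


Linear sulfur blending: S_blend = x1*S1 + x2*S2
Contribution 1: 0.59 * 0.199 = 0.11741 wt%
Contribution 2: 0.41 * 1.66 = 0.6806 wt%
S_blend = 0.11741 + 0.6806 = 0.79801

0.79801 wt%


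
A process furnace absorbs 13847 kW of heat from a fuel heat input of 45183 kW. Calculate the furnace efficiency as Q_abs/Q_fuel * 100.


Furnace efficiency = Q_absorbed / Q_fuel * 100
= 13847 / 45183 * 100 = 30.65

30.65 %


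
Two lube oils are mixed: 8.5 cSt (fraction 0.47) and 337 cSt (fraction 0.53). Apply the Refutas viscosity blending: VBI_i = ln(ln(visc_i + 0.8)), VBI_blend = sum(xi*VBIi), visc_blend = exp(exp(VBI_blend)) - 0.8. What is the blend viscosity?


Refutas method: VBN_i = 14.534*ln(ln(visc_i + 0.8)) + 10.975, blended linearly by mass fraction; since VBN is linear in VBI_i = ln(ln(visc_i + 0.8)) and the fractions sum to 1, blend VBI directly: visc = exp(exp(VBI_blend)) - 0.8
VBI_1 = ln(ln(8.5 + 0.8)) = 0.802008
VBI_2 = ln(ln(337 + 0.8)) = 1.76172
VBI_blend = 0.47 * 0.802008 + 0.53 * 1.76172 = 1.31066
visc_blend = exp(exp(1.31066)) - 0.8 = 40.00

40.00 cSt


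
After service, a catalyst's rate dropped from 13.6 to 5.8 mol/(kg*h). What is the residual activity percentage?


Activity (%) = (rate_used / rate_fresh) * 100
rate_used = 5.8, rate_fresh = 13.6
= (5.8 / 13.6) * 100
= 0.4265 * 100 = 42.65

42.65 %


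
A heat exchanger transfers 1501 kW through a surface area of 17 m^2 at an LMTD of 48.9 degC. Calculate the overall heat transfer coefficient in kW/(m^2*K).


From Q = U*A*LMTD, U = Q / (A * LMTD)
U = 1501 / (17 * 48.9) = 1501 / 831.3 = 1.806

1.806 kW/(m^2*K)


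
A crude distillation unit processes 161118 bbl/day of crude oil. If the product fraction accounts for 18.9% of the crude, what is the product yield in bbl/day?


Crude throughput = 161118 bbl/day
Fraction yield = 18.9%
yield = throughput * fraction / 100
yield = 161118 * 18.9 / 100 = 30451.302

30451.302 bbl/day


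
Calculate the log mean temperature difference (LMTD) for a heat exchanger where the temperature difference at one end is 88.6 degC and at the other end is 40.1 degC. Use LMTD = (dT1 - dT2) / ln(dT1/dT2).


LMTD = (dT1 - dT2) / ln(dT1/dT2)
= (88.6 - 40.1) / ln(88.6 / 40.1) = 48.5 / 0.792756 = 61.18

61.18 degC


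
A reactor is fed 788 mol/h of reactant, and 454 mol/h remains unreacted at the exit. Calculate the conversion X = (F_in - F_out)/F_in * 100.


X = (F_in - F_out) / F_in * 100
Moles reacted = 788 - 454 = 334
X = 334 / 788 * 100
= 0.4239 * 100
= 42.39 %

42.39 %


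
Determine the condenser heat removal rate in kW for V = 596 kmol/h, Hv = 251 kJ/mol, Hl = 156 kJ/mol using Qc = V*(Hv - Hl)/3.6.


Qc = 596 * (251 - 156) / 3.6 = 596 * 95 / 3.6 = 15730

15730 kW


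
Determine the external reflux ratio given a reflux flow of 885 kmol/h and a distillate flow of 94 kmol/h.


Reflux ratio definition: R = L / D (liquid returned / distillate withdrawn)
L = 885 kmol/h, D = 94 kmol/h
R = 885 / 94 = 9.415

9.415


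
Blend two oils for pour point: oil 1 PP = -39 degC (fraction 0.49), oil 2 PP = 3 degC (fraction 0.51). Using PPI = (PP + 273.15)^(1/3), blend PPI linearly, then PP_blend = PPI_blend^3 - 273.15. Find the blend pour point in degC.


PPI_1 = (-39 + 273.15)^(1/3) = 6.163557
PPI_2 = (3 + 273.15)^(1/3) = 6.512009
PPI_blend = 0.49 * 6.163557 + 0.51 * 6.512009 = 6.341268
PP_blend = 6.341268^3 - 273.15 = 254.993 - 273.15 = -18.16

-18.16 degC


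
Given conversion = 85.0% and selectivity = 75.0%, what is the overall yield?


Overall yield = conversion (%) * selectivity (%) / 100
Conversion = 85.0%, Selectivity = 75.0%
Y = 85.0 * 75.0 / 100
= 63.75 %

63.75 %


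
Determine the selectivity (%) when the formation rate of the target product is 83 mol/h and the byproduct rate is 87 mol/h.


Selectivity = desired / (desired + undesired) * 100
Total products = 83 + 87 = 170 mol/h
S = 83 / 170 * 100
= 0.4882 * 100
= 48.82 %

48.82 %


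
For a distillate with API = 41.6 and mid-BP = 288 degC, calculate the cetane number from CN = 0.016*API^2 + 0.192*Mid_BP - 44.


CN = 0.016 * 41.6^2 + 0.192 * 288 - 44
CN = 27.68896 + 55.296 - 44 = 38.98496

38.98496


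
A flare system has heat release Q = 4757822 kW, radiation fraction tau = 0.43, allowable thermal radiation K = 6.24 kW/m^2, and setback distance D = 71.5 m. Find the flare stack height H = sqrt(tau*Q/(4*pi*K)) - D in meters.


tau*Q/(4*pi*K) = 0.43 * 4757822 / (4 * pi * 6.24) = 26090.5
sqrt(26090.5) = 161.526
H = 161.526 - 71.5 = 90.03

90.03 m


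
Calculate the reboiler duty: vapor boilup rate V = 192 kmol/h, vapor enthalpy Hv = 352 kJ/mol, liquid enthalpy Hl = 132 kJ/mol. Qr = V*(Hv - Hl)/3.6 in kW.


Qr = 192 * (352 - 132) / 3.6 = 192 * 220 / 3.6 = 11730

11730 kW


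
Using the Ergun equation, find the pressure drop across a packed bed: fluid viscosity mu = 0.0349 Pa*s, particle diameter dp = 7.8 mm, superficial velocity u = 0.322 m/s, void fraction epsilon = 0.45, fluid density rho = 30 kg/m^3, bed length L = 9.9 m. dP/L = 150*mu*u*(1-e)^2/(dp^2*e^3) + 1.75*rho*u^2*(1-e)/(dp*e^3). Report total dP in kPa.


dp = 7.8 mm = 0.0078 m
Viscous term = 150*0.0349*0.322*(1-0.45)^2 / (0.0078^2*0.45^3) = 91975.3
Inertial term = 1.75*30*0.322^2*(1-0.45) / (0.0078*0.45^3) = 4212.13
dP/L = 91975.3 + 4212.13 = 96187.4 Pa/m
dP = 96187.4 * 9.9 / 1000 = 952.3 kPa

952.3 kPa


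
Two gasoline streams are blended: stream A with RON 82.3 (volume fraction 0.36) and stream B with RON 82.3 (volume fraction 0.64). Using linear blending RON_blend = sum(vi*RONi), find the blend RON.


Linear blending: RON_blend = sum(vi * RONi)
Contribution 1: 0.36 * 82.3 = 29.628
Contribution 2: 0.64 * 82.3 = 52.672
RON_blend = 29.628 + 52.672 = 82.3

82.3


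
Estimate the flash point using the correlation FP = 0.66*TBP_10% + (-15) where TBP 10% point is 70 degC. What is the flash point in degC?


FP = 0.66 * 70 + (-15) = 31.2

31.2 degC


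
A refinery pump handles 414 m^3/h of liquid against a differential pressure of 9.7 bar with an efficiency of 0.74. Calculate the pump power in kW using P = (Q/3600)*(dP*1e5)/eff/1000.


Q = 414 / 3600 = 0.115 m^3/s
P = 0.115 * (9.7 * 1e5) / 0.74 / 1000 = 150.7

150.7 kW


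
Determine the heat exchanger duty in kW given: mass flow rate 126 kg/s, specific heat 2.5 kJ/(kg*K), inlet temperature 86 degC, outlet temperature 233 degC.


Q = m_dot * cp * delta_T
delta_T = 233 - 86 = 147 K
Q = 126 * 2.5 * 147
= 315 * 147
= 46305 kW

46305 kW


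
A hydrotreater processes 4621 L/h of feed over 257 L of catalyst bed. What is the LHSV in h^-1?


LHSV = volumetric feed rate / catalyst volume
= 4621 L/h / 257 L
= 17.98 h^-1

17.98 h^-1


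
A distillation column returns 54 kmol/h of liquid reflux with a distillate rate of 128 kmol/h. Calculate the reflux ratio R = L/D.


Reflux ratio definition: R = L / D (liquid returned / distillate withdrawn)
L = 54 kmol/h, D = 128 kmol/h
R = 54 / 128 = 0.4219

0.4219


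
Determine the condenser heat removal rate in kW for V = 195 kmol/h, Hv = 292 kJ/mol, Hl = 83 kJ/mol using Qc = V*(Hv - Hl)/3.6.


Qc = 195 * (292 - 83) / 3.6 = 195 * 209 / 3.6 = 11320

11320 kW


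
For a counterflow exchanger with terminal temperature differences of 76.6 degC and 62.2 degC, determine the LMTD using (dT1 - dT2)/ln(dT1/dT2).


LMTD = (dT1 - dT2) / ln(dT1/dT2)
= (76.6 - 62.2) / ln(76.6 / 62.2) = 14.4 / 0.208242 = 69.15

69.15 degC


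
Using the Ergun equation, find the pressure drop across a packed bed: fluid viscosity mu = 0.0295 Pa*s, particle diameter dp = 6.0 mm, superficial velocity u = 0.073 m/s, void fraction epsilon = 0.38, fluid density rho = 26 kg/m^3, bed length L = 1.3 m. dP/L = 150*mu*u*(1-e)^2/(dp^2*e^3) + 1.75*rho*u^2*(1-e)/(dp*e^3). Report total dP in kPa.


dp = 6.0 mm = 0.006 m
Viscous term = 150*0.0295*0.073*(1-0.38)^2 / (0.006^2*0.38^3) = 62858.8
Inertial term = 1.75*26*0.073^2*(1-0.38) / (0.006*0.38^3) = 456.611
dP/L = 62858.8 + 456.611 = 63315.4 Pa/m
dP = 63315.4 * 1.3 / 1000 = 82.31 kPa

82.31 kPa


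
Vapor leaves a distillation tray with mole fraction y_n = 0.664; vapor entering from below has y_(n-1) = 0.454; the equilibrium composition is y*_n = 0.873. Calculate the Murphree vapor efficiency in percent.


Murphree vapor efficiency: EMV = (y_n - y_(n-1)) / (y*_n - y_(n-1)) * 100
EMV = (0.664 - 0.454) / (0.873 - 0.454) * 100 = 0.21 / 0.419 * 100 = 50.12

50.12 %


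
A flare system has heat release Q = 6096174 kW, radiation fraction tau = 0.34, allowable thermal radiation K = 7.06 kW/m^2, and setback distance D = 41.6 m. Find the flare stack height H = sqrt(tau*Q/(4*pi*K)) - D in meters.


tau*Q/(4*pi*K) = 0.34 * 6096174 / (4 * pi * 7.06) = 23362.6
sqrt(23362.6) = 152.848
H = 152.848 - 41.6 = 111.2

111.2 m


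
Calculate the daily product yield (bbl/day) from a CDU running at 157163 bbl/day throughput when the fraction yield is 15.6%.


Crude throughput = 157163 bbl/day
Fraction yield = 15.6%
yield = throughput * fraction / 100
yield = 157163 * 15.6 / 100 = 24517.428

24517.428 bbl/day


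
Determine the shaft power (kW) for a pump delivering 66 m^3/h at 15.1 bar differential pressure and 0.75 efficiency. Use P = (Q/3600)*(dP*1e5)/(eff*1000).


Q = 66 / 3600 = 0.0183333 m^3/s
P = 0.0183333 * (15.1 * 1e5) / 0.75 / 1000 = 36.91

36.91 kW


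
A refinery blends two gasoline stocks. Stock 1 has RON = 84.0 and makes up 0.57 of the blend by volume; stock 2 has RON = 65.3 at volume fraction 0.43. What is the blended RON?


Linear blending: RON_blend = sum(vi * RONi)
Contribution 1: 0.57 * 84.0 = 47.88
Contribution 2: 0.43 * 65.3 = 28.079
RON_blend = 47.88 + 28.079 = 75.959

75.959


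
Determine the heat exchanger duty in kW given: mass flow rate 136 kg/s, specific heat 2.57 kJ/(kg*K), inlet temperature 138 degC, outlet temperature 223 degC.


Q = m_dot * cp * delta_T
delta_T = 223 - 138 = 85 K
Q = 136 * 2.57 * 85
= 349.52 * 85
= 29709.2 kW

29709.2 kW


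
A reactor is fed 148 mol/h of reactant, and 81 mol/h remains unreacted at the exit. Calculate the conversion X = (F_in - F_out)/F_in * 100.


X = (F_in - F_out) / F_in * 100
Moles reacted = 148 - 81 = 67
X = 67 / 148 * 100
= 0.4527 * 100
= 45.27 %

45.27 %


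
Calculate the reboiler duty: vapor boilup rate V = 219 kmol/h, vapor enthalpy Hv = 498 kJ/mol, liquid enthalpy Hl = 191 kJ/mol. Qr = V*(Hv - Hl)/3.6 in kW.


Qr = 219 * (498 - 191) / 3.6 = 219 * 307 / 3.6 = 18680

18680 kW


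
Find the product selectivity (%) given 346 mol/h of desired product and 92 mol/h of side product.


Selectivity = desired / (desired + undesired) * 100
Total products = 346 + 92 = 438 mol/h
S = 346 / 438 * 100
= 0.7900 * 100
= 79.00 %

79.00 %


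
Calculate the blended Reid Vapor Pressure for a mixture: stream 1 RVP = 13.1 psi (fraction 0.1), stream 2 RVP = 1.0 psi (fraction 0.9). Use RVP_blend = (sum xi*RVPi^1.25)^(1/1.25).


Chevron index: RVP_blend = (sum xi*RVPi^1.25)^(1/1.25)
RVP^1.25 terms: 0.1 * 13.1^1.25 + 0.9 * 1.0^1.25 = 3.39224
RVP_blend = 3.39224^(1/1.25) = 2.657

2.657 psi


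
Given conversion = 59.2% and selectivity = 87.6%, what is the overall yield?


Overall yield = conversion (%) * selectivity (%) / 100
Conversion = 59.2%, Selectivity = 87.6%
Y = 59.2 * 87.6 / 100
= 51.8592 %

51.8592 %


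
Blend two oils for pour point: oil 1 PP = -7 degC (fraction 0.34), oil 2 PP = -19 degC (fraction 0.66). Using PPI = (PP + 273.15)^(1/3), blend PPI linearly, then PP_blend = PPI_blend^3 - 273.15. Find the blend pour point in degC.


PPI_1 = (-7 + 273.15)^(1/3) = 6.432436
PPI_2 = (-19 + 273.15)^(1/3) = 6.334272
PPI_blend = 0.34 * 6.432436 + 0.66 * 6.334272 = 6.367648
PP_blend = 6.367648^3 - 273.15 = 258.1886 - 273.15 = -14.96

-14.96 degC


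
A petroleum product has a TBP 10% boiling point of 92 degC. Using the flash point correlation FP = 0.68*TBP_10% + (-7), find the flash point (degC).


FP = 0.68 * 92 + (-7) = 55.56

55.56 degC


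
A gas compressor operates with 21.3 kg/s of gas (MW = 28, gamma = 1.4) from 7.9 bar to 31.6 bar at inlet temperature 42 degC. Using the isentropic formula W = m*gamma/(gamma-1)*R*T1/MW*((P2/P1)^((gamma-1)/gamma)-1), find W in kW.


Isentropic work: W = m*(gamma/(gamma-1))*(R*T1/MW)*((P2/P1)^((gamma-1)/gamma) - 1)
T1 = 42 + 273.15 = 315.15 K
Pressure ratio = 31.6 / 7.9 = 4
Exponent = (1.4 - 1)/1.4 = 0.285714
(P2/P1)^exp - 1 = 4^0.285714 - 1 = 0.485994
W = 21.3 * 1.4 / 0.4 * 8.314 * 315.15 / 28 * 0.485994 = 3390

3390 kW


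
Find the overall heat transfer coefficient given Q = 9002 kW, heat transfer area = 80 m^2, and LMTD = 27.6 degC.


From Q = U*A*LMTD, U = Q / (A * LMTD)
U = 9002 / (80 * 27.6) = 9002 / 2208 = 4.077

4.077 kW/(m^2*K)


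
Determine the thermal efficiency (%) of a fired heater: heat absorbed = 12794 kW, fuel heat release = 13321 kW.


Furnace efficiency = Q_absorbed / Q_fuel * 100
= 12794 / 13321 * 100 = 96.04

96.04 %


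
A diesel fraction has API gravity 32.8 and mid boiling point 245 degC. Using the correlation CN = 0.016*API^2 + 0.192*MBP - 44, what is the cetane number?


CN = 0.016 * 32.8^2 + 0.192 * 245 - 44
CN = 17.21344 + 47.04 - 44 = 20.25344

20.25344


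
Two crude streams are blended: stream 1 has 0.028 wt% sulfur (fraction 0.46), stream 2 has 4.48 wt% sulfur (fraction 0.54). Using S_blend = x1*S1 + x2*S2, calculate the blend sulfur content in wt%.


Linear sulfur blending: S_blend = x1*S1 + x2*S2
Contribution 1: 0.46 * 0.028 = 0.01288 wt%
Contribution 2: 0.54 * 4.48 = 2.4192 wt%
S_blend = 0.01288 + 2.4192 = 2.43208

2.43208 wt%


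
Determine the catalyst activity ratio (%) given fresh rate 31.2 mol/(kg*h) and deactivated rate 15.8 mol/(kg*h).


Activity (%) = (rate_used / rate_fresh) * 100
rate_used = 15.8, rate_fresh = 31.2
= (15.8 / 31.2) * 100
= 0.5064 * 100 = 50.64

50.64 %


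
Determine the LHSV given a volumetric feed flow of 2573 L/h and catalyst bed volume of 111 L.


LHSV = volumetric feed rate / catalyst volume
= 2573 L/h / 111 L
= 23.18 h^-1

23.18 h^-1


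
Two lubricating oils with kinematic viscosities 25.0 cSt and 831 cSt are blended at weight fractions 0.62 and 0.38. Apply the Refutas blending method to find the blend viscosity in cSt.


Refutas method: VBN_i = 14.534*ln(ln(visc_i + 0.8)) + 10.975, blended linearly by mass fraction; since VBN is linear in VBI_i = ln(ln(visc_i + 0.8)) and the fractions sum to 1, blend VBI directly: visc = exp(exp(VBI_blend)) - 0.8
VBI_1 = ln(ln(25.0 + 0.8)) = 1.17877
VBI_2 = ln(ln(831 + 0.8)) = 1.90562
VBI_blend = 0.62 * 1.17877 + 0.38 * 1.90562 = 1.45497
visc_blend = exp(exp(1.45497)) - 0.8 = 71.76

71.76 cSt


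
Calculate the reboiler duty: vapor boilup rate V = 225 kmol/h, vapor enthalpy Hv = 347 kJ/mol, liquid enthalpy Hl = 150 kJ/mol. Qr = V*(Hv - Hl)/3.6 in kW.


Qr = 225 * (347 - 150) / 3.6 = 225 * 197 / 3.6 = 12310

12310 kW


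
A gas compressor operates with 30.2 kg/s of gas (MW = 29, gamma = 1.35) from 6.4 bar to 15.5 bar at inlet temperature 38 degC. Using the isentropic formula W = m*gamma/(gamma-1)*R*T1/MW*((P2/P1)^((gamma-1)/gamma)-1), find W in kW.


Isentropic work: W = m*(gamma/(gamma-1))*(R*T1/MW)*((P2/P1)^((gamma-1)/gamma) - 1)
T1 = 38 + 273.15 = 311.15 K
Pressure ratio = 15.5 / 6.4 = 2.42188
Exponent = (1.35 - 1)/1.35 = 0.259259
(P2/P1)^exp - 1 = 2.42188^0.259259 - 1 = 0.257752
W = 30.2 * 1.35 / 0.35 * 8.314 * 311.15 / 29 * 0.257752 = 2678

2678 kW


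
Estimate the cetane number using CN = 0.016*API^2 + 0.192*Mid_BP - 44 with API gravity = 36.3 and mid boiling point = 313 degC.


CN = 0.016 * 36.3^2 + 0.192 * 313 - 44
CN = 21.08304 + 60.096 - 44 = 37.17904

37.17904


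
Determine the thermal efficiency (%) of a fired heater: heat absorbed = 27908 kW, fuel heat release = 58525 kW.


Furnace efficiency = Q_absorbed / Q_fuel * 100
= 27908 / 58525 * 100 = 47.69

47.69 %


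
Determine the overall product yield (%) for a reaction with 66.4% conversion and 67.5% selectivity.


Overall yield = conversion (%) * selectivity (%) / 100
Conversion = 66.4%, Selectivity = 67.5%
Y = 66.4 * 67.5 / 100
= 44.82 %

44.82 %


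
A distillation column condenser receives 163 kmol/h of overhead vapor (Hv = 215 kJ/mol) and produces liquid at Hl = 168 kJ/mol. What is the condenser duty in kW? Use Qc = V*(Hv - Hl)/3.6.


Qc = 163 * (215 - 168) / 3.6 = 163 * 47 / 3.6 = 2128

2128 kW


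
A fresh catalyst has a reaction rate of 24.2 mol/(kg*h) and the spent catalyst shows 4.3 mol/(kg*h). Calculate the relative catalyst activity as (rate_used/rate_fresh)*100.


Activity (%) = (rate_used / rate_fresh) * 100
rate_used = 4.3, rate_fresh = 24.2
= (4.3 / 24.2) * 100
= 0.1777 * 100 = 17.77

17.77 %


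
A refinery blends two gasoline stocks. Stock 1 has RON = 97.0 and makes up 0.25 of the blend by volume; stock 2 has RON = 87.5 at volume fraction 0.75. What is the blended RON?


Linear blending: RON_blend = sum(vi * RONi)
Contribution 1: 0.25 * 97.0 = 24.25
Contribution 2: 0.75 * 87.5 = 65.625
RON_blend = 24.25 + 65.625 = 89.875

89.875


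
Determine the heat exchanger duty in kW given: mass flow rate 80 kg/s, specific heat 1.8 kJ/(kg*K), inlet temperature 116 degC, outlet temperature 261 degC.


Q = m_dot * cp * delta_T
delta_T = 261 - 116 = 145 K
Q = 80 * 1.8 * 145
= 144 * 145
= 20880 kW

20880 kW
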